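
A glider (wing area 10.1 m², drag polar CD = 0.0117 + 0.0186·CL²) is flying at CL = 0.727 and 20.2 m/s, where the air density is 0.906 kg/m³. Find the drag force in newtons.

CD = 0.0117 + 0.0186 × 0.727² = 0.02153
D = ½ρv²S·CD = ½ × 0.906 × 20.2² × 10.1 × 0.02153 = 40.2 N

D = 40.2 N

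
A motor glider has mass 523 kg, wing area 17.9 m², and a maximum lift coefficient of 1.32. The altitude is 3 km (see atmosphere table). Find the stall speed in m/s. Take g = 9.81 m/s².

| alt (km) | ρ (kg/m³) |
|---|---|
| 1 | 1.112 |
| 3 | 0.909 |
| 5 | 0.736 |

At 3 km, from the table: ρ = 0.909 kg/m³.
Weight W = mg = 523 × 9.81 = 5131 N.
V_stall = √(2W/(ρ·S·CL,max)) = √(2 × 5131 / (0.909 × 17.9 × 1.32))
V_stall = √477.8 = 21.9 m/s

V_stall = 21.9 m/s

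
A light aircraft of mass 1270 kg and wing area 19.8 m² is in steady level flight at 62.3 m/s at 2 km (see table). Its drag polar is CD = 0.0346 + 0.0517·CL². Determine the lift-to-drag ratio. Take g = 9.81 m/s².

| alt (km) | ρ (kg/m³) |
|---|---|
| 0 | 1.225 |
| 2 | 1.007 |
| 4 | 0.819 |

At 2 km, from the table: ρ = 1.007 kg/m³.
Level flight ⇒ L = W = m·g = 1270 × 9.81 = 12459 N.
Dynamic pressure q = 0.5 × 1.007 × 62.3² = 1954 Pa.
CL = W/(q·S) = 12459 / (1954 × 19.8) = 0.322.
CD = 0.0346 + 0.0517 × 0.322² = 0.03996.
L/D = CL/CD = 0.322 / 0.03996 = 8.06

L/D = 8.06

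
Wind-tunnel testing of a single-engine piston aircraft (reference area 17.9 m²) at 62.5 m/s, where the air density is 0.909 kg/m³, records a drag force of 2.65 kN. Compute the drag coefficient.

CD = 0.0834

From D = ½ρv²S·CD, rearranging gives CD = 2D/(ρv²S).
CD = 2 × 2650 / (0.909 × 62.5² × 17.9) = 0.0834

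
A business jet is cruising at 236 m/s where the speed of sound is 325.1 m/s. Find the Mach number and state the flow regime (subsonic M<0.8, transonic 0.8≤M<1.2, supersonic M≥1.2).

M = v/a = 236 / 325.1 = 0.726
M = 0.726 → subsonic.

M = 0.726 (subsonic)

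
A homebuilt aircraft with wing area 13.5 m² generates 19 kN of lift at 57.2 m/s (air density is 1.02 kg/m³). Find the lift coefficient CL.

From L = ½ρv²S·CL, rearranging gives CL = 2L/(ρv²S).
CL = 2 × 19000 / (1.02 × 57.2² × 13.5) = 0.843

CL = 0.843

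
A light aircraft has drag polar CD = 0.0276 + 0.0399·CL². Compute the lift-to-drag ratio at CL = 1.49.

CD = 0.0276 + 0.0399 × 1.49² = 0.1162
L/D = CL/CD = 1.49 / 0.1162 = 12.8

L/D = 12.8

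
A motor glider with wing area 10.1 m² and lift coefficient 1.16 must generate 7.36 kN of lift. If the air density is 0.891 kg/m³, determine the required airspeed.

v = 37.6 m/s

L = ½ρv²S·CL ⇒ v = √(2L/(ρ·S·CL))
v = √(2 × 7360 / (0.891 × 10.1 × 1.16)) = √1410 = 37.6 m/s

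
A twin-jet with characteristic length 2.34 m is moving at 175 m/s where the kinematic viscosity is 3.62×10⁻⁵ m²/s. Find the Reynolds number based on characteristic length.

Re = 1.13×10^7

Re = v·c/ν = 175 × 2.34 / (3.62×10⁻⁵) = 1.13×10^7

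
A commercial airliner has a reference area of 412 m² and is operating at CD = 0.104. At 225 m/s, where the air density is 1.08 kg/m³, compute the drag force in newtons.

Dynamic pressure q = ½ρv² = ½ × 1.08 × 225² = 27340 Pa.
D = q·S·CD = 27340 × 412 × 0.104 = 1.17×10^6 N ≈ 1170 kN

D = 1.17×10^6 N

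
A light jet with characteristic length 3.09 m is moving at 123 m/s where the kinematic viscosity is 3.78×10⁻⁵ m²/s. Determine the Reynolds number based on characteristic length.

Re = v·c/ν = 123 × 3.09 / (3.78×10⁻⁵) = 1.01×10^7

Re = 1.01×10^7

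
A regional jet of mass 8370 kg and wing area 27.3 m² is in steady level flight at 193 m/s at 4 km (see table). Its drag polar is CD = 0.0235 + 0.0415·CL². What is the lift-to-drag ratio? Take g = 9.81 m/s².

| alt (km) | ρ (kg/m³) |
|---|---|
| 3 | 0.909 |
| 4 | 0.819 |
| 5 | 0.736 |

L/D = 7.85

At 4 km, from the table: ρ = 0.819 kg/m³.
Weight W = mg = 8370 × 9.81 = 82110 N; in level flight L = W.
q = ½ρv² = ½ × 0.819 × 193² = 15250 Pa.
CL = W/(q·S) = 82110 / (15250 × 27.3) = 0.1972.
CD = 0.0235 + 0.0415 × 0.1972² = 0.02511.
L/D = CL/CD = 0.1972 / 0.02511 = 7.85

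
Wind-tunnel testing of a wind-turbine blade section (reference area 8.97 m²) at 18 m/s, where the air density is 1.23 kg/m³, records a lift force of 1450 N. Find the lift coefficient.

From L = ½ρv²S·CL, rearranging gives CL = 2L/(ρv²S).
CL = 2 × 1450 / (1.23 × 18² × 8.97) = 0.811

CL = 0.811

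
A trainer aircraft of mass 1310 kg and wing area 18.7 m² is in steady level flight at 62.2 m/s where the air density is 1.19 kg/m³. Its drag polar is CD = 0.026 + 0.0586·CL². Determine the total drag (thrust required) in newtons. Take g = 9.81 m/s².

Level flight ⇒ L = W = m·g = 1310 × 9.81 = 12851 N.
q = ½ρv² = ½ × 1.19 × 62.2² = 2302 Pa.
Required CL = L/(qS) = 12851/(2302·18.7) = 0.2985.
CD = 0.026 + 0.0586 × 0.2985² = 0.03122.
D = q·S·CD = 2302 × 18.7 × 0.03122 = 1344 N

D = 1340 N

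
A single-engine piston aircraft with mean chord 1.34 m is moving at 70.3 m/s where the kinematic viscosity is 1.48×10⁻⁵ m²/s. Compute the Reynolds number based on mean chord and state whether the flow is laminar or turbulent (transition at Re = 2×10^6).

Re = 6.36×10^6 (turbulent)

Re = v·c/ν = 70.3 × 1.34 / (1.48×10⁻⁵) = 6.36×10^6
Since 6.36×10^6 > 2×10^6, the flow is turbulent.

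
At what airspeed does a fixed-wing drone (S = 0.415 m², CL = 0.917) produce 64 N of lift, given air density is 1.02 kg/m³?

L = ½ρv²S·CL ⇒ v = √(2L/(ρ·S·CL))
v = √(2 × 64 / (1.02 × 0.415 × 0.917)) = √329.8 = 18.2 m/s

v = 18.2 m/s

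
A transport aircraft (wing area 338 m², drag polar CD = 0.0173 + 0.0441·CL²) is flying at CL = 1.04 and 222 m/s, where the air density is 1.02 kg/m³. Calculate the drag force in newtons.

D = 5.52×10^5 N

CD = 0.0173 + 0.0441 × 1.04² = 0.065
D = ½ρv²S·CD = ½ × 1.02 × 222² × 338 × 0.065 = 5.52×10^5 N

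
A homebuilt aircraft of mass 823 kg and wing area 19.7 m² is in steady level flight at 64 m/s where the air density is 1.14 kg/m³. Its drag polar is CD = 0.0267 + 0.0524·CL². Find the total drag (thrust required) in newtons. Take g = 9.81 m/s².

D = 1300 N

Weight W = mg = 823 × 9.81 = 8073.6 N; in level flight L = W.
Dynamic pressure q = 0.5 × 1.14 × 64² = 2335 Pa.
CL = W/(q·S) = 8073.6 / (2335 × 19.7) = 0.1755.
CD = 0.0267 + 0.0524 × 0.1755² = 0.02831.
D = q·S·CD = 2335 × 19.7 × 0.02831 = 1302 N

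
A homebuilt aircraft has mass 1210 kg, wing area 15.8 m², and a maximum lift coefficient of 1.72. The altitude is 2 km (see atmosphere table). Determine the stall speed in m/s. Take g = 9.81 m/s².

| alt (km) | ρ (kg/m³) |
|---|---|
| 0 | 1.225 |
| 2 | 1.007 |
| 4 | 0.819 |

At 2 km, from the table: ρ = 1.007 kg/m³.
Weight W = mg = 1210 × 9.81 = 11870 N.
V_stall = √(2W/(ρ·S·CL,max)) = √(2 × 11870 / (1.007 × 15.8 × 1.72))
V_stall = √867.5 = 29.5 m/s

V_stall = 29.5 m/s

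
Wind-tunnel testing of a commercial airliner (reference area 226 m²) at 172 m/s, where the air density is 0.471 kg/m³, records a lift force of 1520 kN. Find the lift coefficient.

CL = 0.965

From L = ½ρv²S·CL, rearranging gives CL = 2L/(ρv²S).
CL = 2 × 1.52×10^6 / (0.471 × 172² × 226) = 0.965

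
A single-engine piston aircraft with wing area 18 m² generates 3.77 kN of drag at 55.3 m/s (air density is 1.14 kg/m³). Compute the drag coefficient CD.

From D = ½ρv²S·CD, rearranging gives CD = 2D/(ρv²S).
CD = 2 × 3770 / (1.14 × 55.3² × 18) = 0.12

CD = 0.12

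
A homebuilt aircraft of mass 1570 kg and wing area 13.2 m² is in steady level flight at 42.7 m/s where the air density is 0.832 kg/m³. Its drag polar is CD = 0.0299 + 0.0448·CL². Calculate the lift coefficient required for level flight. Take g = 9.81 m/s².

In steady level flight, lift balances weight: W = mg = 1570 × 9.81 = 15402 N.
Dynamic pressure q = 0.5 × 0.832 × 42.7² = 758.5 Pa.
CL = 2W/(ρv²S) = 2×15402/(0.832×42.7²×13.2) = 1.538.

CL = 1.54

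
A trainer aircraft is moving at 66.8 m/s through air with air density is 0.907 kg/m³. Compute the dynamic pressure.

q = ½ρv² = ½ × 0.907 × 66.8² = 2020 Pa

q = 2020 Pa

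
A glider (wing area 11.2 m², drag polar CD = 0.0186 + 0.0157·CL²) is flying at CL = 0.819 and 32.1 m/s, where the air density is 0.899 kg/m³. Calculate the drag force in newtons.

CD = 0.0186 + 0.0157 × 0.819² = 0.02913
D = ½ρv²S·CD = ½ × 0.899 × 32.1² × 11.2 × 0.02913 = 151 N

D = 151 N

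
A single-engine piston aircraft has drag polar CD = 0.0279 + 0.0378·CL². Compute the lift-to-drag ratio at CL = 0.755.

L/D = 15.3

CD = 0.0279 + 0.0378 × 0.755² = 0.04945
L/D = CL/CD = 0.755 / 0.04945 = 15.3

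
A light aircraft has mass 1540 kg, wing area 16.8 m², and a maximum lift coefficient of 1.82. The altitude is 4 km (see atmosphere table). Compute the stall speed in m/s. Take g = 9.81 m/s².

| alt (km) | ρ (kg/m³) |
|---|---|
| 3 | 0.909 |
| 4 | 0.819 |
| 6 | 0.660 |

V_stall = 34.7 m/s

At 4 km, from the table: ρ = 0.819 kg/m³.
At stall, lift equals weight: L = W = m·g = 1540 × 9.81 = 15110 N.
From L = ½ρV²S·CL,max = W: V_stall = √(2W/(ρSCL,max)) = √(2·15110/(0.819·16.8·1.82))
V_stall = √1207 = 34.7 m/s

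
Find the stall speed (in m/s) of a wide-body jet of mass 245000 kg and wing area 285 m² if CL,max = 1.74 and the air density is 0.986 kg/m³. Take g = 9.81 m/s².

V_stall = 99.2 m/s

Stall occurs when L = W at CL,max. W = mg = 245000 × 9.81 = 2.403×10^6 N.
From L = ½ρV²S·CL,max = W: V_stall = √(2W/(ρSCL,max)) = √(2·2.403×10^6/(0.986·285·1.74))
V_stall = √9831 = 99.2 m/s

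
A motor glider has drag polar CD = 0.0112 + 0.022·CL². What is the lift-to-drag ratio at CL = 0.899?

CD = 0.0112 + 0.022 × 0.899² = 0.02898
L/D = CL/CD = 0.899 / 0.02898 = 31

L/D = 31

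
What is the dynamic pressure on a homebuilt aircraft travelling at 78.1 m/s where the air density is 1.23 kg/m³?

q = 3750 Pa

q = ½ρv² = ½ × 1.23 × 78.1² = 3750 Pa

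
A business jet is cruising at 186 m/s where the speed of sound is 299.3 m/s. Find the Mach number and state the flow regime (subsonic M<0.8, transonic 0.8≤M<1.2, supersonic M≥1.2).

M = 0.621 (subsonic)

M = v/a = 186 / 299.3 = 0.621
M = 0.621 → subsonic.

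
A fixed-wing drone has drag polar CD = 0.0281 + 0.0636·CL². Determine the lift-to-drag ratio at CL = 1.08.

L/D = 10.6

CD = 0.0281 + 0.0636 × 1.08² = 0.1023
L/D = CL/CD = 1.08 / 0.1023 = 10.6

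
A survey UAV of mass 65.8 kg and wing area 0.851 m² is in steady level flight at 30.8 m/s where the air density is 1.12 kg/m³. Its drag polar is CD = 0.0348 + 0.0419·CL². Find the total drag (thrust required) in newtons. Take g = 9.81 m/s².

Level flight ⇒ L = W = m·g = 65.8 × 9.81 = 645.5 N.
Dynamic pressure q = 0.5 × 1.12 × 30.8² = 531.2 Pa.
Required CL = L/(qS) = 645.5/(531.2·0.851) = 1.428.
CD = 0.0348 + 0.0419 × 1.428² = 0.1202.
D = q·S·CD = 531.2 × 0.851 × 0.1202 = 54.35 N

D = 54.4 N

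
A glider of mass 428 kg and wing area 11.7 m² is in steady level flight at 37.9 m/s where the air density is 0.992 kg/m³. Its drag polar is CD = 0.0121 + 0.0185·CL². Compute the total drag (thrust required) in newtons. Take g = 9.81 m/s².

In steady level flight, lift balances weight: W = mg = 428 × 9.81 = 4198.7 N.
q = ½ρv² = ½ × 0.992 × 37.9² = 712.5 Pa.
Required CL = L/(qS) = 4198.7/(712.5·11.7) = 0.5037.
CD = 0.0121 + 0.0185 × 0.5037² = 0.01679.
D = q·S·CD = 712.5 × 11.7 × 0.01679 = 140 N

D = 140 N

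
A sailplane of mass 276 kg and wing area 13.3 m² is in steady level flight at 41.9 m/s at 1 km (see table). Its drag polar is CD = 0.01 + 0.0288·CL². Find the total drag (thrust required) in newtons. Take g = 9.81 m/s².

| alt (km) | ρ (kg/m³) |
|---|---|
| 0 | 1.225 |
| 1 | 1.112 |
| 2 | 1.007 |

D = 146 N

At 1 km, from the table: ρ = 1.112 kg/m³.
Weight W = mg = 276 × 9.81 = 2707.6 N; in level flight L = W.
q = ½ρv² = ½ × 1.112 × 41.9² = 976.1 Pa.
Required CL = L/(qS) = 2707.6/(976.1·13.3) = 0.2086.
CD = 0.01 + 0.0288 × 0.2086² = 0.01125.
D = q·S·CD = 976.1 × 13.3 × 0.01125 = 146.1 N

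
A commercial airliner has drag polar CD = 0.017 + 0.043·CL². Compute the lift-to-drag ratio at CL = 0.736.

CD = 0.017 + 0.043 × 0.736² = 0.04029
L/D = CL/CD = 0.736 / 0.04029 = 18.3

L/D = 18.3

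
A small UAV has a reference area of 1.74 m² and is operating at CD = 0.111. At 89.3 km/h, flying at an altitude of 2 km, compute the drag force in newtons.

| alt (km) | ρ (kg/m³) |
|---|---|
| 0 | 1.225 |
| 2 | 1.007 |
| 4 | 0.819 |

D = 59.8 N

At 2 km, from the table: ρ = 1.007 kg/m³.
Convert speed: v = 89.3 km/h ÷ 3.6 = 24.81 m/s.
D = ½ρv²S·CD = ½ × 1.007 × 24.81² × 1.74 × 0.111 = 59.8 N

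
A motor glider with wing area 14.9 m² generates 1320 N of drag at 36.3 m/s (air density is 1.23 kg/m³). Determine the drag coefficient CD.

From D = ½ρv²S·CD, rearranging gives CD = 2D/(ρv²S).
CD = 2 × 1320 / (1.23 × 36.3² × 14.9) = 0.109

CD = 0.109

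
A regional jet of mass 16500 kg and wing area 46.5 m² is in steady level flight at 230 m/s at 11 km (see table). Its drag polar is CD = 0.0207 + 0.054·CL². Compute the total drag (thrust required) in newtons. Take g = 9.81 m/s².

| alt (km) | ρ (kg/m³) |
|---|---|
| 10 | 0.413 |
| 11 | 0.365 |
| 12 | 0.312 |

D = 12400 N

At 11 km, from the table: ρ = 0.365 kg/m³.
Weight W = mg = 16500 × 9.81 = 1.6186×10^5 N; in level flight L = W.
Dynamic pressure q = 0.5 × 0.365 × 230² = 9654 Pa.
Required CL = L/(qS) = 1.6186×10^5/(9654·46.5) = 0.3606.
CD = 0.0207 + 0.054 × 0.3606² = 0.02772.
D = q·S·CD = 9654 × 46.5 × 0.02772 = 12440 N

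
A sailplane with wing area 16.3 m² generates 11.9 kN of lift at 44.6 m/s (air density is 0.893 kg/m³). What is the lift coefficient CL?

CL = 0.822

From L = ½ρv²S·CL, rearranging gives CL = 2L/(ρv²S).
CL = 2 × 11900 / (0.893 × 44.6² × 16.3) = 0.822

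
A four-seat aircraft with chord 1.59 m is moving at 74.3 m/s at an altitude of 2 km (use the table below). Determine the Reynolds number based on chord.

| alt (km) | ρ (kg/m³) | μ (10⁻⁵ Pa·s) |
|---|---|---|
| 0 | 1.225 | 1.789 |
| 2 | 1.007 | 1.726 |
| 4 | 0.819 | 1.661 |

Re = 6.89×10^6

At 2 km, from the table: ρ = 1.007 kg/m³, μ = 1.726×10⁻⁵ Pa·s.
Re = ρ·v·c/μ = 1.007 × 74.3 × 1.59 / (1.726×10⁻⁵) = 6.89×10^6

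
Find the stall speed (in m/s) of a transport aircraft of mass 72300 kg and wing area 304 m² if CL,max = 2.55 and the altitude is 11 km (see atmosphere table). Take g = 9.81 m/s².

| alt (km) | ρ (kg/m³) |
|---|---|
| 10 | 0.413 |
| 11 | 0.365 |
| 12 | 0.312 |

At 11 km, from the table: ρ = 0.365 kg/m³.
Weight W = mg = 72300 × 9.81 = 7.093×10^5 N.
V_stall = √(2W/(ρ·S·CL,max)) = √(2 × 7.093×10^5 / (0.365 × 304 × 2.55))
V_stall = √5013 = 70.8 m/s

V_stall = 70.8 m/s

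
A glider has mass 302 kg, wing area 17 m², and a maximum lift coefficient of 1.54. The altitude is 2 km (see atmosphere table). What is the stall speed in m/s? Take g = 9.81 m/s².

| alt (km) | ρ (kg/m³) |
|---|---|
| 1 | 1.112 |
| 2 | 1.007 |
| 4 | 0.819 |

At 2 km, from the table: ρ = 1.007 kg/m³.
Stall occurs when L = W at CL,max. W = mg = 302 × 9.81 = 2963 N.
V_stall = √(2W/(ρ·S·CL,max)) = √(2 × 2963 / (1.007 × 17 × 1.54))
V_stall = √224.8 = 15 m/s

V_stall = 15 m/s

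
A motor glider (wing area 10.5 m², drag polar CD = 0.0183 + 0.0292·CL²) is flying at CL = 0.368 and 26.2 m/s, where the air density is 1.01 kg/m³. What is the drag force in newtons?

CD = 0.0183 + 0.0292 × 0.368² = 0.02225
D = ½ρv²S·CD = ½ × 1.01 × 26.2² × 10.5 × 0.02225 = 81 N

D = 81 N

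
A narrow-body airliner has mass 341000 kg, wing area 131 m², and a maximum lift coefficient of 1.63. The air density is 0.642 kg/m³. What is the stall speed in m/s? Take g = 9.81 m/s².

V_stall = 221 m/s

Stall occurs when L = W at CL,max. W = mg = 341000 × 9.81 = 3.345×10^6 N.
V_stall = √(2W/(ρ·S·CL,max)) = √(2 × 3.345×10^6 / (0.642 × 131 × 1.63))
V_stall = √48800 = 221 m/s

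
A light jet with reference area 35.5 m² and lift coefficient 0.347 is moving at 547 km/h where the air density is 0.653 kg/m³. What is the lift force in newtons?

Convert speed: v = 547 km/h ÷ 3.6 = 151.9 m/s.
L = ½ρv²S·CL = ½ × 0.653 × 151.9² × 35.5 × 0.347 = 92900 N ≈ 92.9 kN

L = 92900 N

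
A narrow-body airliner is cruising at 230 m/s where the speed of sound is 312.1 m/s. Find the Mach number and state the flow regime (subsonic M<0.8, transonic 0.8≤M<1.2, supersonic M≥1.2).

M = v/a = 230 / 312.1 = 0.737
M = 0.737 → subsonic.

M = 0.737 (subsonic)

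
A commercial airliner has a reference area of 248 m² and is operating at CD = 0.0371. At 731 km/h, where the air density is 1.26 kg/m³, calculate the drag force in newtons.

Convert speed: v = 731 km/h ÷ 3.6 = 203.1 m/s.
D = ½ρv²S·CD = ½ × 1.26 × 203.1² × 248 × 0.0371 = 2.39×10^5 N ≈ 239 kN

D = 2.39×10^5 N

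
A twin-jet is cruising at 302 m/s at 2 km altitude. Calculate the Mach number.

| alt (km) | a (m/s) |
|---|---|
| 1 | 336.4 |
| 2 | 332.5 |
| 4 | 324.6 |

M = 0.908

At 2 km, from the table: a = 332.5 m/s.
M = v/a = 302 / 332.5 = 0.908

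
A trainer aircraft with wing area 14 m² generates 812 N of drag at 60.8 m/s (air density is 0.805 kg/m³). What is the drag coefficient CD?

From D = ½ρv²S·CD, rearranging gives CD = 2D/(ρv²S).
CD = 2 × 812 / (0.805 × 60.8² × 14) = 0.039

CD = 0.039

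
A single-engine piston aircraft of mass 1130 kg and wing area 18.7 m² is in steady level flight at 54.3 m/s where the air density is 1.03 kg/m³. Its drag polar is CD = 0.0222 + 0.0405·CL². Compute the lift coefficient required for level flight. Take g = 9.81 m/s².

Level flight ⇒ L = W = m·g = 1130 × 9.81 = 11085 N.
Dynamic pressure q = 0.5 × 1.03 × 54.3² = 1518 Pa.
Required CL = L/(qS) = 11085/(1518·18.7) = 0.3904.

CL = 0.39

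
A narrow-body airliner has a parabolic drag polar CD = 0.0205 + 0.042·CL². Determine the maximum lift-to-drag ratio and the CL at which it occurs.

For CD = CD0 + K·CL², (L/D)max occurs at CL* = √(CD0/K) and equals 1/(2√(K·CD0)).
(L/D)max = 1/(2√(0.042 × 0.0205)) = 1/(2 × 0.02934) = 17
CL* = √(0.0205/0.042) = 0.699

(L/D)max = 17, at CL = 0.699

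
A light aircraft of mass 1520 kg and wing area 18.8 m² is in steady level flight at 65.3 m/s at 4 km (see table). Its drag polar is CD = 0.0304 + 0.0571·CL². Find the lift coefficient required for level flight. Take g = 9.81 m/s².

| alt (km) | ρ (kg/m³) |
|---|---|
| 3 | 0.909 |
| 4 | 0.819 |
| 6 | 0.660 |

CL = 0.454

At 4 km, from the table: ρ = 0.819 kg/m³.
Level flight ⇒ L = W = m·g = 1520 × 9.81 = 14911 N.
q = ½ρv² = ½ × 0.819 × 65.3² = 1746 Pa.
Required CL = L/(qS) = 14911/(1746·18.8) = 0.4542.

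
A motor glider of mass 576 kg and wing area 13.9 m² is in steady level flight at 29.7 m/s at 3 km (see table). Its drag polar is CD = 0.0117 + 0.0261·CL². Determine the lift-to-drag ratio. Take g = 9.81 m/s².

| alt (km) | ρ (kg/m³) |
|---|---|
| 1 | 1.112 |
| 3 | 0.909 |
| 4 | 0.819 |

At 3 km, from the table: ρ = 0.909 kg/m³.
Weight W = mg = 576 × 9.81 = 5650.6 N; in level flight L = W.
Dynamic pressure q = 0.5 × 0.909 × 29.7² = 400.9 Pa.
CL = W/(q·S) = 5650.6 / (400.9 × 13.9) = 1.014.
CD = 0.0117 + 0.0261 × 1.014² = 0.03853.
L/D = CL/CD = 1.014 / 0.03853 = 26.3

L/D = 26.3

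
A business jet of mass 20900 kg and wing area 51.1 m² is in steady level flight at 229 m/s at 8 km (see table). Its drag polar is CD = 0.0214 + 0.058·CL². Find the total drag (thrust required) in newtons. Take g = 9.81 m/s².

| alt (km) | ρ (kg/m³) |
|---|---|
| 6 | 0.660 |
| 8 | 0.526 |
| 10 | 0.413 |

D = 18500 N

At 8 km, from the table: ρ = 0.526 kg/m³.
Level flight ⇒ L = W = m·g = 20900 × 9.81 = 2.0503×10^5 N.
q = ½ρv² = ½ × 0.526 × 229² = 13790 Pa.
CL = W/(q·S) = 2.0503×10^5 / (13790 × 51.1) = 0.2909.
CD = 0.0214 + 0.058 × 0.2909² = 0.02631.
D = q·S·CD = 13790 × 51.1 × 0.02631 = 18540 N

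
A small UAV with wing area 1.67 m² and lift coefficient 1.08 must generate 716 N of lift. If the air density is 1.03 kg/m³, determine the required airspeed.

L = ½ρv²S·CL ⇒ v = √(2L/(ρ·S·CL))
v = √(2 × 716 / (1.03 × 1.67 × 1.08)) = √770.8 = 27.8 m/s

v = 27.8 m/s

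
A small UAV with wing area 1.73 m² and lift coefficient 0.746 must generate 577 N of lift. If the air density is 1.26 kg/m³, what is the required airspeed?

L = ½ρv²S·CL ⇒ v = √(2L/(ρ·S·CL))
v = √(2 × 577 / (1.26 × 1.73 × 0.746)) = √709.7 = 26.6 m/s

v = 26.6 m/s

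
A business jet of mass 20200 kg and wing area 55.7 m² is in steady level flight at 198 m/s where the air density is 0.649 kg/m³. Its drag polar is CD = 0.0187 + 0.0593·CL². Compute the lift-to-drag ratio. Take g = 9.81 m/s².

L/D = 12

Weight W = mg = 20200 × 9.81 = 1.9816×10^5 N; in level flight L = W.
Dynamic pressure q = 0.5 × 0.649 × 198² = 12720 Pa.
CL = 2W/(ρv²S) = 2×1.9816×10^5/(0.649×198²×55.7) = 0.2797.
CD = 0.0187 + 0.0593 × 0.2797² = 0.02334.
L/D = CL/CD = 0.2797 / 0.02334 = 12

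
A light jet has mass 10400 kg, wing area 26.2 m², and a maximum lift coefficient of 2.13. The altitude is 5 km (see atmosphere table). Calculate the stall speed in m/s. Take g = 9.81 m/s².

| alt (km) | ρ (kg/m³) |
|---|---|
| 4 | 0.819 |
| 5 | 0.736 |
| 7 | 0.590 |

At 5 km, from the table: ρ = 0.736 kg/m³.
At stall, lift equals weight: L = W = m·g = 10400 × 9.81 = 1.02×10^5 N.
From L = ½ρV²S·CL,max = W: V_stall = √(2W/(ρSCL,max)) = √(2·1.02×10^5/(0.736·26.2·2.13))
V_stall = √4968 = 70.5 m/s

V_stall = 70.5 m/s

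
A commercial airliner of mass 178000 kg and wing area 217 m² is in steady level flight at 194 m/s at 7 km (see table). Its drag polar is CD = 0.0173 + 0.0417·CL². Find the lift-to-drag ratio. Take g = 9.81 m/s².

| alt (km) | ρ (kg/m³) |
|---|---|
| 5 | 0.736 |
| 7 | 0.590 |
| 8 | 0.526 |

At 7 km, from the table: ρ = 0.590 kg/m³.
Level flight ⇒ L = W = m·g = 178000 × 9.81 = 1.7462×10^6 N.
Dynamic pressure q = 0.5 × 0.59 × 194² = 11100 Pa.
CL = 2W/(ρv²S) = 2×1.7462×10^6/(0.59×194²×217) = 0.7248.
CD = 0.0173 + 0.0417 × 0.7248² = 0.03921.
L/D = CL/CD = 0.7248 / 0.03921 = 18.5

L/D = 18.5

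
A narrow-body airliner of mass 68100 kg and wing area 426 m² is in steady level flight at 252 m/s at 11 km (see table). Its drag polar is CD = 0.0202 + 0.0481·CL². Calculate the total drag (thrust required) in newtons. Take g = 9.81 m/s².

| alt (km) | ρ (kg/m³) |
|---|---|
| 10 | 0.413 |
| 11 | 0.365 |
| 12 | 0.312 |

D = 1.04×10^5 N

At 11 km, from the table: ρ = 0.365 kg/m³.
In steady level flight, lift balances weight: W = mg = 68100 × 9.81 = 6.6806×10^5 N.
Dynamic pressure q = 0.5 × 0.365 × 252² = 11590 Pa.
CL = W/(q·S) = 6.6806×10^5 / (11590 × 426) = 0.1353.
CD = 0.0202 + 0.0481 × 0.1353² = 0.02108.
D = q·S·CD = 11590 × 426 × 0.02108 = 1.041×10^5 N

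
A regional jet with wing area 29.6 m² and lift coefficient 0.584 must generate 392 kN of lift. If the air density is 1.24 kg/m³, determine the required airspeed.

L = ½ρv²S·CL ⇒ v = √(2L/(ρ·S·CL))
v = √(2 × 3.92×10^5 / (1.24 × 29.6 × 0.584)) = √36580 = 191 m/s

v = 191 m/s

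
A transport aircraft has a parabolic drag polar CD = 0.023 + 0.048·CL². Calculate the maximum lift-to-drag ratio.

(L/D)max = 15

For CD = CD0 + K·CL², (L/D)max occurs at CL* = √(CD0/K) and equals 1/(2√(K·CD0)).
(L/D)max = 1/(2√(0.048 × 0.023)) = 1/(2 × 0.03323) = 15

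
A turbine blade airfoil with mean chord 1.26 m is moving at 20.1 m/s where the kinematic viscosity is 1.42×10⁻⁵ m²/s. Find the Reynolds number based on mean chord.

Re = 1.78×10^6

Re = v·c/ν = 20.1 × 1.26 / (1.42×10⁻⁵) = 1.78×10^6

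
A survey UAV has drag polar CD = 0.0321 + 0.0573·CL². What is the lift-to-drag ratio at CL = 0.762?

L/D = 11.7

CD = 0.0321 + 0.0573 × 0.762² = 0.06537
L/D = CL/CD = 0.762 / 0.06537 = 11.7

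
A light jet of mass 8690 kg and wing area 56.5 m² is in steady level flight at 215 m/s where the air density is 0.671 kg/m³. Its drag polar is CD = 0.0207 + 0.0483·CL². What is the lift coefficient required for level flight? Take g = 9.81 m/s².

CL = 0.0973

Level flight ⇒ L = W = m·g = 8690 × 9.81 = 85249 N.
Dynamic pressure q = 0.5 × 0.671 × 215² = 15510 Pa.
CL = W/(q·S) = 85249 / (15510 × 56.5) = 0.09729.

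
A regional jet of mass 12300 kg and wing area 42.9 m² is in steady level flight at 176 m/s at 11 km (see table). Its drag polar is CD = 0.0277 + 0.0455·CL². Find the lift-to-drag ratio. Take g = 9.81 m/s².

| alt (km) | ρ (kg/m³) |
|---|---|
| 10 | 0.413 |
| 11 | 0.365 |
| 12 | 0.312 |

At 11 km, from the table: ρ = 0.365 kg/m³.
Weight W = mg = 12300 × 9.81 = 1.2066×10^5 N; in level flight L = W.
q = ½ρv² = ½ × 0.365 × 176² = 5653 Pa.
Required CL = L/(qS) = 1.2066×10^5/(5653·42.9) = 0.4975.
CD = 0.0277 + 0.0455 × 0.4975² = 0.03896.
L/D = CL/CD = 0.4975 / 0.03896 = 12.8

L/D = 12.8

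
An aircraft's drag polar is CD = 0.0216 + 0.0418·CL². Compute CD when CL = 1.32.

CD = 0.0216 + 0.0418 × 1.32² = 0.0216 + 0.07283 = 0.0944

CD = 0.0944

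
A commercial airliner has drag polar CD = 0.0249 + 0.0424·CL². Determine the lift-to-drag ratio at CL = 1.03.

CD = 0.0249 + 0.0424 × 1.03² = 0.06988
L/D = CL/CD = 1.03 / 0.06988 = 14.7

L/D = 14.7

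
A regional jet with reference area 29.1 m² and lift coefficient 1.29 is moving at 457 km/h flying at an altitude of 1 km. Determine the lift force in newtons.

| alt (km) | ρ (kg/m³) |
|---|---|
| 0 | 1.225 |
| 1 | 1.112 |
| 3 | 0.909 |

L = 3.36×10^5 N

At 1 km, from the table: ρ = 1.112 kg/m³.
Convert speed: v = 457 km/h ÷ 3.6 = 126.9 m/s.
Dynamic pressure q = ½ρv² = ½ × 1.112 × 126.9² = 8960 Pa.
L = q·S·CL = 8960 × 29.1 × 1.29 = 3.36×10^5 N ≈ 336 kN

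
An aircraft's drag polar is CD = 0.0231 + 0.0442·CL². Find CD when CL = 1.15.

CD = 0.0816

CD = 0.0231 + 0.0442 × 1.15² = 0.0231 + 0.05845 = 0.0816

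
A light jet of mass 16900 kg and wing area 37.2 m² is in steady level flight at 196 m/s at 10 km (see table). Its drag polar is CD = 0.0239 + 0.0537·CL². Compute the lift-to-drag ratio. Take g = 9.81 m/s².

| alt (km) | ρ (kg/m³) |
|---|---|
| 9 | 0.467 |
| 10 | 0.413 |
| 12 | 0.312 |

L/D = 13.8

At 10 km, from the table: ρ = 0.413 kg/m³.
Weight W = mg = 16900 × 9.81 = 1.6579×10^5 N; in level flight L = W.
q = ½ρv² = ½ × 0.413 × 196² = 7933 Pa.
CL = W/(q·S) = 1.6579×10^5 / (7933 × 37.2) = 0.5618.
CD = 0.0239 + 0.0537 × 0.5618² = 0.04085.
L/D = CL/CD = 0.5618 / 0.04085 = 13.8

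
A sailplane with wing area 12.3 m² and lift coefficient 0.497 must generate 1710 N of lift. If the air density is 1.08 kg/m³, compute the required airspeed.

v = 22.8 m/s

L = ½ρv²S·CL ⇒ v = √(2L/(ρ·S·CL))
v = √(2 × 1710 / (1.08 × 12.3 × 0.497)) = √518 = 22.8 m/s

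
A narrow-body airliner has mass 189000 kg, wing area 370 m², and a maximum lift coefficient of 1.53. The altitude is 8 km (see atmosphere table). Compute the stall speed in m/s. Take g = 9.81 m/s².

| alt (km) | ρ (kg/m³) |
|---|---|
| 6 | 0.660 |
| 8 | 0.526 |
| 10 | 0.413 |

V_stall = 112 m/s

At 8 km, from the table: ρ = 0.526 kg/m³.
At stall, lift equals weight: L = W = m·g = 189000 × 9.81 = 1.854×10^6 N.
V_stall = √(2W/(ρ·S·CL,max)) = √(2 × 1.854×10^6 / (0.526 × 370 × 1.53))
V_stall = √12450 = 112 m/s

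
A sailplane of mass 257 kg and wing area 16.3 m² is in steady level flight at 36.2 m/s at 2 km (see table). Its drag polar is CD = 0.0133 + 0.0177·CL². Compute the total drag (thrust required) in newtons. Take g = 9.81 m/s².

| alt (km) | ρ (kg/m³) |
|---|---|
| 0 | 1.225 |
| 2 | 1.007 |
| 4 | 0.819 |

D = 154 N

At 2 km, from the table: ρ = 1.007 kg/m³.
Level flight ⇒ L = W = m·g = 257 × 9.81 = 2521.2 N.
Dynamic pressure q = 0.5 × 1.007 × 36.2² = 659.8 Pa.
CL = W/(q·S) = 2521.2 / (659.8 × 16.3) = 0.2344.
CD = 0.0133 + 0.0177 × 0.2344² = 0.01427.
D = q·S·CD = 659.8 × 16.3 × 0.01427 = 153.5 N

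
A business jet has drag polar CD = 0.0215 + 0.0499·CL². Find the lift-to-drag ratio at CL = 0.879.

CD = 0.0215 + 0.0499 × 0.879² = 0.06005
L/D = CL/CD = 0.879 / 0.06005 = 14.6

L/D = 14.6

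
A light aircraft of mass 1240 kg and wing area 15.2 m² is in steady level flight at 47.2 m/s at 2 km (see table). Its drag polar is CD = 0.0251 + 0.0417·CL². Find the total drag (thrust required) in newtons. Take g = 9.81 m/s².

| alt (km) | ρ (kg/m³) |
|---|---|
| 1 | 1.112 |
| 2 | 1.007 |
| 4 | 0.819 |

D = 790 N

At 2 km, from the table: ρ = 1.007 kg/m³.
Level flight ⇒ L = W = m·g = 1240 × 9.81 = 12164 N.
Dynamic pressure q = 0.5 × 1.007 × 47.2² = 1122 Pa.
CL = W/(q·S) = 12164 / (1122 × 15.2) = 0.7135.
CD = 0.0251 + 0.0417 × 0.7135² = 0.04633.
D = q·S·CD = 1122 × 15.2 × 0.04633 = 789.9 N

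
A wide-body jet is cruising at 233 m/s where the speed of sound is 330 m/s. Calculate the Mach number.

M = v/a = 233 / 330 = 0.706

M = 0.706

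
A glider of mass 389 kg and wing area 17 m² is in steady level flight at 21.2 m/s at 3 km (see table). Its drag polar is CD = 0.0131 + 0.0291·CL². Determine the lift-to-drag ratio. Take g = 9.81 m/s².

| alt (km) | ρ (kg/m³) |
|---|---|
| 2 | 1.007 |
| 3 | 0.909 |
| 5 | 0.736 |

At 3 km, from the table: ρ = 0.909 kg/m³.
Level flight ⇒ L = W = m·g = 389 × 9.81 = 3816.1 N.
q = ½ρv² = ½ × 0.909 × 21.2² = 204.3 Pa.
CL = 2W/(ρv²S) = 2×3816.1/(0.909×21.2²×17) = 1.099.
CD = 0.0131 + 0.0291 × 1.099² = 0.04824.
L/D = CL/CD = 1.099 / 0.04824 = 22.8

L/D = 22.8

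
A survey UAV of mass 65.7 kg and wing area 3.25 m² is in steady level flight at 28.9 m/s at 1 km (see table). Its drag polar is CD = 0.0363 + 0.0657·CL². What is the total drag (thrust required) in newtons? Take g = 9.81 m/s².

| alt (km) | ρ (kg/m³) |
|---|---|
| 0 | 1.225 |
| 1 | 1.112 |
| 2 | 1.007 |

At 1 km, from the table: ρ = 1.112 kg/m³.
Weight W = mg = 65.7 × 9.81 = 644.52 N; in level flight L = W.
q = ½ρv² = ½ × 1.112 × 28.9² = 464.4 Pa.
CL = 2W/(ρv²S) = 2×644.52/(1.112×28.9²×3.25) = 0.4271.
CD = 0.0363 + 0.0657 × 0.4271² = 0.04828.
D = q·S·CD = 464.4 × 3.25 × 0.04828 = 72.87 N

D = 72.9 N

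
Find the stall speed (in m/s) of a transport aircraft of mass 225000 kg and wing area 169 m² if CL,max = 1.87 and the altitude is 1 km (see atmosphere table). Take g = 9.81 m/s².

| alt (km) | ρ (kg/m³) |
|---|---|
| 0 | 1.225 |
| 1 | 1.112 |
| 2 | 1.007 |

V_stall = 112 m/s

At 1 km, from the table: ρ = 1.112 kg/m³.
Weight W = mg = 225000 × 9.81 = 2.207×10^6 N.
V_stall = √(2W/(ρ·S·CL,max)) = √(2 × 2.207×10^6 / (1.112 × 169 × 1.87))
V_stall = √12560 = 112 m/s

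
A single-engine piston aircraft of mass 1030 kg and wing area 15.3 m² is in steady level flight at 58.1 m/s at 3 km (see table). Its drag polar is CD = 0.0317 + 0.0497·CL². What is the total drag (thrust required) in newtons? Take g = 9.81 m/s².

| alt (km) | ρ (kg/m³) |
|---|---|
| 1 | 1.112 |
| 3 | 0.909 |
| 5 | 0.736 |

At 3 km, from the table: ρ = 0.909 kg/m³.
Weight W = mg = 1030 × 9.81 = 10104 N; in level flight L = W.
Dynamic pressure q = 0.5 × 0.909 × 58.1² = 1534 Pa.
Required CL = L/(qS) = 10104/(1534·15.3) = 0.4305.
CD = 0.0317 + 0.0497 × 0.4305² = 0.04091.
D = q·S·CD = 1534 × 15.3 × 0.04091 = 960.3 N

D = 960 N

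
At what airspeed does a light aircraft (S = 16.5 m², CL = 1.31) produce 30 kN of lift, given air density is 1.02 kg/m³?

v = 52.2 m/s

L = ½ρv²S·CL ⇒ v = √(2L/(ρ·S·CL))
v = √(2 × 30000 / (1.02 × 16.5 × 1.31)) = √2721 = 52.2 m/s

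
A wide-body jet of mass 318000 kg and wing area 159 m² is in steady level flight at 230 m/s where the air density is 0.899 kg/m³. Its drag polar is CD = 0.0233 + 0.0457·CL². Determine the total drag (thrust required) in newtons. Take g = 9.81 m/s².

Level flight ⇒ L = W = m·g = 318000 × 9.81 = 3.1196×10^6 N.
q = ½ρv² = ½ × 0.899 × 230² = 23780 Pa.
Required CL = L/(qS) = 3.1196×10^6/(23780·159) = 0.8251.
CD = 0.0233 + 0.0457 × 0.8251² = 0.05441.
D = q·S·CD = 23780 × 159 × 0.05441 = 2.057×10^5 N

D = 2.06×10^5 N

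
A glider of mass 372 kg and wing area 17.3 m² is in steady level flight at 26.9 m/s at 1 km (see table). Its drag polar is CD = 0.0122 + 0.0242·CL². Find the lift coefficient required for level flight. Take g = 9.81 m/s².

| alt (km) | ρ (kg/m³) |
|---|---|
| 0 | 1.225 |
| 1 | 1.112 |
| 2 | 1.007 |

CL = 0.524

At 1 km, from the table: ρ = 1.112 kg/m³.
Level flight ⇒ L = W = m·g = 372 × 9.81 = 3649.3 N.
Dynamic pressure q = 0.5 × 1.112 × 26.9² = 402.3 Pa.
Required CL = L/(qS) = 3649.3/(402.3·17.3) = 0.5243.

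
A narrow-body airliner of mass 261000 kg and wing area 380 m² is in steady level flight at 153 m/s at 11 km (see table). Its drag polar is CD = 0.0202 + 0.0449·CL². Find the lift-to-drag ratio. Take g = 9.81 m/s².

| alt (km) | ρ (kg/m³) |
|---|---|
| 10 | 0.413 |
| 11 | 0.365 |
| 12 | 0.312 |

At 11 km, from the table: ρ = 0.365 kg/m³.
Level flight ⇒ L = W = m·g = 261000 × 9.81 = 2.5604×10^6 N.
Dynamic pressure q = 0.5 × 0.365 × 153² = 4272 Pa.
CL = 2W/(ρv²S) = 2×2.5604×10^6/(0.365×153²×380) = 1.577.
CD = 0.0202 + 0.0449 × 1.577² = 0.1319.
L/D = CL/CD = 1.577 / 0.1319 = 12

L/D = 12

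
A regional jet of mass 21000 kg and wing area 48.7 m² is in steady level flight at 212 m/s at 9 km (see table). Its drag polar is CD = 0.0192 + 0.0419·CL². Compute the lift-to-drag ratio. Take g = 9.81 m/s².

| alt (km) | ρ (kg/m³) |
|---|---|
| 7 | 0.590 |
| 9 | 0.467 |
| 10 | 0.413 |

At 9 km, from the table: ρ = 0.467 kg/m³.
In steady level flight, lift balances weight: W = mg = 21000 × 9.81 = 2.0601×10^5 N.
Dynamic pressure q = 0.5 × 0.467 × 212² = 10490 Pa.
CL = W/(q·S) = 2.0601×10^5 / (10490 × 48.7) = 0.4031.
CD = 0.0192 + 0.0419 × 0.4031² = 0.02601.
L/D = CL/CD = 0.4031 / 0.02601 = 15.5

L/D = 15.5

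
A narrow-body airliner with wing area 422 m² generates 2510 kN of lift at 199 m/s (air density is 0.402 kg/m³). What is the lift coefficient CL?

CL = 0.747

From L = ½ρv²S·CL, rearranging gives CL = 2L/(ρv²S).
CL = 2 × 2.51×10^6 / (0.402 × 199² × 422) = 0.747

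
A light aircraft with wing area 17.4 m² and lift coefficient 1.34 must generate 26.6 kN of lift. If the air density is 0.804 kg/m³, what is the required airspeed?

L = ½ρv²S·CL ⇒ v = √(2L/(ρ·S·CL))
v = √(2 × 26600 / (0.804 × 17.4 × 1.34)) = √2838 = 53.3 m/s

v = 53.3 m/s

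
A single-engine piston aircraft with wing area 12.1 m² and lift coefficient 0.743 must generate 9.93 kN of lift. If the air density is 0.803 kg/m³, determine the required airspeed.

L = ½ρv²S·CL ⇒ v = √(2L/(ρ·S·CL))
v = √(2 × 9930 / (0.803 × 12.1 × 0.743)) = √2751 = 52.4 m/s

v = 52.4 m/s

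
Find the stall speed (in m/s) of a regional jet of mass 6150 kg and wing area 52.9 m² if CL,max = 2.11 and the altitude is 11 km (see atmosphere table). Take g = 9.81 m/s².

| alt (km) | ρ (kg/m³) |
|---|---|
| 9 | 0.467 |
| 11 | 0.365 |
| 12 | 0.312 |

At 11 km, from the table: ρ = 0.365 kg/m³.
Weight W = mg = 6150 × 9.81 = 60330 N.
V_stall = √(2W/(ρ·S·CL,max)) = √(2 × 60330 / (0.365 × 52.9 × 2.11))
V_stall = √2962 = 54.4 m/s

V_stall = 54.4 m/s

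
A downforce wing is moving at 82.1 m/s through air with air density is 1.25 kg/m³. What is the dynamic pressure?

q = ½ρv² = ½ × 1.25 × 82.1² = 4210 Pa

q = 4210 Pa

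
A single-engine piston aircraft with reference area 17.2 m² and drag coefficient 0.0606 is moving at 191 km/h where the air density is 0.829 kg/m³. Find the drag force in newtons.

D = 1220 N

Convert speed: v = 191 km/h ÷ 3.6 = 53.06 m/s.
Dynamic pressure q = ½ρv² = ½ × 0.829 × 53.06² = 1167 Pa.
D = q·S·CD = 1167 × 17.2 × 0.0606 = 1220 N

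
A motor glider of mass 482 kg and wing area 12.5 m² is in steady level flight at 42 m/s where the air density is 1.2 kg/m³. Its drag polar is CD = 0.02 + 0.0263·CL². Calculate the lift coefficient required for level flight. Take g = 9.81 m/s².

CL = 0.357

In steady level flight, lift balances weight: W = mg = 482 × 9.81 = 4728.4 N.
q = ½ρv² = ½ × 1.2 × 42² = 1058 Pa.
CL = 2W/(ρv²S) = 2×4728.4/(1.2×42²×12.5) = 0.3574.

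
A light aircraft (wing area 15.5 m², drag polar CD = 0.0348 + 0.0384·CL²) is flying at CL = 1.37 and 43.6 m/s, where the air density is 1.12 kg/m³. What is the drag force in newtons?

CD = 0.0348 + 0.0384 × 1.37² = 0.1069
D = ½ρv²S·CD = ½ × 1.12 × 43.6² × 15.5 × 0.1069 = 1760 N

D = 1760 N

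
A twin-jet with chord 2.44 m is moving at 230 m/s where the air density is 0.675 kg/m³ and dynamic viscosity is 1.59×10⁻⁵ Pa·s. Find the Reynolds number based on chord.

Re = 2.38×10^7

Re = ρ·v·c/μ = 0.675 × 230 × 2.44 / (1.59×10⁻⁵) = 2.38×10^7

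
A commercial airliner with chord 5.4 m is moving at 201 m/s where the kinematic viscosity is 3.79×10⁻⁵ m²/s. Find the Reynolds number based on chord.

Re = 2.86×10^7

Re = v·c/ν = 201 × 5.4 / (3.79×10⁻⁵) = 2.86×10^7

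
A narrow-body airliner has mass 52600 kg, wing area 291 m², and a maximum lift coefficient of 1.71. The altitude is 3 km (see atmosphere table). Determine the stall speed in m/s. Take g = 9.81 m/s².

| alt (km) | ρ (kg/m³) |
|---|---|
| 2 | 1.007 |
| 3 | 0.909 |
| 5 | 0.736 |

V_stall = 47.8 m/s

At 3 km, from the table: ρ = 0.909 kg/m³.
At stall, lift equals weight: L = W = m·g = 52600 × 9.81 = 5.16×10^5 N.
From L = ½ρV²S·CL,max = W: V_stall = √(2W/(ρSCL,max)) = √(2·5.16×10^5/(0.909·291·1.71))
V_stall = √2282 = 47.8 m/s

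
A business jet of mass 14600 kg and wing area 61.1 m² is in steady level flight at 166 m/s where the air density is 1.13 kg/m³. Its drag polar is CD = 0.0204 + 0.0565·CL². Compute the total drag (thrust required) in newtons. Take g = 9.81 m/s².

In steady level flight, lift balances weight: W = mg = 14600 × 9.81 = 1.4323×10^5 N.
Dynamic pressure q = 0.5 × 1.13 × 166² = 15570 Pa.
Required CL = L/(qS) = 1.4323×10^5/(15570·61.1) = 0.1506.
CD = 0.0204 + 0.0565 × 0.1506² = 0.02168.
D = q·S·CD = 15570 × 61.1 × 0.02168 = 20620 N

D = 20600 N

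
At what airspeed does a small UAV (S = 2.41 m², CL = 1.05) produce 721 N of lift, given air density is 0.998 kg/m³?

L = ½ρv²S·CL ⇒ v = √(2L/(ρ·S·CL))
v = √(2 × 721 / (0.998 × 2.41 × 1.05)) = √571 = 23.9 m/s

v = 23.9 m/s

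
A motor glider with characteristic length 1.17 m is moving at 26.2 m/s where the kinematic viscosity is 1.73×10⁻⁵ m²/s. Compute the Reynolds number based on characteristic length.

Re = v·c/ν = 26.2 × 1.17 / (1.73×10⁻⁵) = 1.77×10^6

Re = 1.77×10^6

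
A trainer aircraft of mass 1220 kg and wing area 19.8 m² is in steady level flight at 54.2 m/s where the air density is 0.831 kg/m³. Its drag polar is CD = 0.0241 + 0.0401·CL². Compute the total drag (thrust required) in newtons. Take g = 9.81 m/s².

D = 820 N

In steady level flight, lift balances weight: W = mg = 1220 × 9.81 = 11968 N.
q = ½ρv² = ½ × 0.831 × 54.2² = 1221 Pa.
Required CL = L/(qS) = 11968/(1221·19.8) = 0.4952.
CD = 0.0241 + 0.0401 × 0.4952² = 0.03393.
D = q·S·CD = 1221 × 19.8 × 0.03393 = 820.1 N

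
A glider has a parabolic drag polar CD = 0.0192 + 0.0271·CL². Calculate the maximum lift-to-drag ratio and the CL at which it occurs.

(L/D)max = 21.9, at CL = 0.842

For CD = CD0 + K·CL², (L/D)max occurs at CL* = √(CD0/K) and equals 1/(2√(K·CD0)).
(L/D)max = 1/(2√(0.0271 × 0.0192)) = 1/(2 × 0.02281) = 21.9
CL* = √(0.0192/0.0271) = 0.842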